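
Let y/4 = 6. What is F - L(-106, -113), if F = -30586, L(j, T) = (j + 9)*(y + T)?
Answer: -39219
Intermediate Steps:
y = 24 (y = 4*6 = 24)
L(j, T) = (9 + j)*(24 + T) (L(j, T) = (j + 9)*(24 + T) = (9 + j)*(24 + T))
F - L(-106, -113) = -30586 - (216 + 9*(-113) + 24*(-106) - 113*(-106)) = -30586 - (216 - 1017 - 2544 + 11978) = -30586 - 1*8633 = -30586 - 8633 = -39219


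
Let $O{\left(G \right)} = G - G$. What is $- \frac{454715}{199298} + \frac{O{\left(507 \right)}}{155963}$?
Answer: $- \frac{454715}{199298} \approx -2.2816$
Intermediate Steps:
$O{\left(G \right)} = 0$
$- \frac{454715}{199298} + \frac{O{\left(507 \right)}}{155963} = - \frac{454715}{199298} + \frac{0}{155963} = \left(-454715\right) \frac{1}{199298} + 0 \cdot \frac{1}{155963} = - \frac{454715}{199298} + 0 = - \frac{454715}{199298}$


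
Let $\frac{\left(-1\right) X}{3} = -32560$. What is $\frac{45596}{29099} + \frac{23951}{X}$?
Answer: $\frac{5150767429}{2842390320} \approx 1.8121$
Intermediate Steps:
$X = 97680$ ($X = \left(-3\right) \left(-32560\right) = 97680$)
$\frac{45596}{29099} + \frac{23951}{X} = \frac{45596}{29099} + \frac{23951}{97680} = \frac{5150767429}{2842390320}$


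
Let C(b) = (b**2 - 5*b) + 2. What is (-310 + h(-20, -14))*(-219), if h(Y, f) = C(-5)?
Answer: 56502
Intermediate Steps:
C(b) = 2 + b**2 - 5*b
h(Y, f) = 52 (h(Y, f) = 2 + (-5)**2 - 5*(-5) = 2 + 25 + 25 = 52)
(-310 + h(-20, -14))*(-219) = (-310 + 52)*(-219) = -258*(-219) = 56502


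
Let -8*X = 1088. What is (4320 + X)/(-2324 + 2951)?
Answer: 4184/627 ≈ 6.6730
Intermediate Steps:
X = -136 (X = -⅛*1088 = -136)
(4320 + X)/(-2324 + 2951) = (4320 - 136)/(-2324 + 2951) = 4184/627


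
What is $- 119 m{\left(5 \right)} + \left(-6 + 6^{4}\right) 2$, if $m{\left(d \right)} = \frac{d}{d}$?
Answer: $2461$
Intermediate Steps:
$m{\left(d \right)} = 1$
$- 119 m{\left(5 \right)} + \left(-6 + 6^{4}\right) 2 = \left(-119\right) 1 + \left(-6 + 6^{4}\right) 2 = -119 + \left(-6 + 1296\right) 2 = -119 + 1290 \cdot 2 = -119 + 2580 = 2461$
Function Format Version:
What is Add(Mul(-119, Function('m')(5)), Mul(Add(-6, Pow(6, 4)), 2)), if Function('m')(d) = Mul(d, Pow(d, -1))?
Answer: 2461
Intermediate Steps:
Function('m')(d) = 1
Add(Mul(-119, Function('m')(5)), Mul(Add(-6, Pow(6, 4)), 2)) = Add(Mul(-119, 1), Mul(Add(-6, Pow(6, 4)), 2)) = Add(-119, Mul(Add(-6, 1296), 2)) = Add(-119, Mul(1290, 2)) = Add(-119, 2580) = 2461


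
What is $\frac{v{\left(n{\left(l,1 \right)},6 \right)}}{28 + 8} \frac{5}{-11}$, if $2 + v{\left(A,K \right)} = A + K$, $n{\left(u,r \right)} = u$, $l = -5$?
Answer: $\frac{5}{396} \approx 0.012626$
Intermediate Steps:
$v{\left(A,K \right)} = -2 + A + K$ ($v{\left(A,K \right)} = -2 + \left(A + K\right) = -2 + A + K$)
$\frac{v{\left(n{\left(l,1 \right)},6 \right)}}{28 + 8} \frac{5}{-11} = \frac{-2 - 5 + 6}{28 + 8} \frac{5}{-11} = - \frac{1}{36} \cdot 5 \left(- \frac{1}{11}\right) = \left(-1\right) \frac{1}{36} \left(- \frac{5}{11}\right) = \left(- \frac{1}{36}\right) \left(- \frac{5}{11}\right) = \frac{5}{396}$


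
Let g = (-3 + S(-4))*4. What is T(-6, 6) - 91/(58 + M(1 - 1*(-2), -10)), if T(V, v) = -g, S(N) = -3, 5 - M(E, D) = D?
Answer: 1661/73 ≈ 22.753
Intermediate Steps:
M(E, D) = 5 - D
g = -24 (g = (-3 - 3)*4 = -6*4 = -24)
T(V, v) = 24 (T(V, v) = -1*(-24) = 24)
T(-6, 6) - 91/(58 + M(1 - 1*(-2), -10)) = 24 - 91/(58 + (5 - 1*(-10))) = 24 - 91/(58 + (5 + 10)) = 24 - 91/(58 + 15) = 24 - 91/73 = 1661/73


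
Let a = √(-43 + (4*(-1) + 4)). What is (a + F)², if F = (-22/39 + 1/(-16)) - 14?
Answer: 66558961/389376 - 9127*I*√43/312 ≈ 170.94 - 191.83*I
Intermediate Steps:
a = I*√43 (a = √(-43 + (-4 + 4)) = √(-43 + 0) = √(-43) = I*√43 ≈ 6.5574*I)
F = -9127/624 (F = (-22*1/39 + 1*(-1/16)) - 14 = (-22/39 - 1/16) - 14 = -391/624 - 14 = -9127/624 ≈ -14.627)
(a + F)² = (I*√43 - 9127/624)² = (-9127/624 + I*√43)²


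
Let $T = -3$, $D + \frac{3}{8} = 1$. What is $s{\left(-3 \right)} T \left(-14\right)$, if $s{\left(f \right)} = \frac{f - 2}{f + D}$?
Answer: $\frac{1680}{19} \approx 88.421$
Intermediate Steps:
$D = \frac{5}{8}$ ($D = - \frac{3}{8} + 1 = \frac{5}{8} \approx 0.625$)
$s{\left(f \right)} = \frac{-2 + f}{\frac{5}{8} + f}$ ($s{\left(f \right)} = \frac{f - 2}{f + \frac{5}{8}} = \frac{-2 + f}{\frac{5}{8} + f}$)
$s{\left(-3 \right)} T \left(-14\right) = \frac{8 \left(-2 - 3\right)}{5 + 8 \left(-3\right)} \left(-3\right) \left(-14\right) = 8 \frac{1}{5 - 24} \left(-5\right) \left(-3\right) \left(-14\right) = 8 \frac{1}{-19} \left(-5\right) \left(-3\right) \left(-14\right) = 8 \left(- \frac{1}{19}\right) \left(-5\right) \left(-3\right) \left(-14\right) = \frac{40}{19} \left(-3\right) \left(-14\right) = \left(- \frac{120}{19}\right) \left(-14\right) = \frac{1680}{19}$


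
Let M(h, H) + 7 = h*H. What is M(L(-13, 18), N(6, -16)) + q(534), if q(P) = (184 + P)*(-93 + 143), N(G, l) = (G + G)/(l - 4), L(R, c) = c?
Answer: 179411/5 ≈ 35882.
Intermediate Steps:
N(G, l) = 2*G/(-4 + l) (N(G, l) = (2*G)/(-4 + l) = 2*G/(-4 + l))
q(P) = 9200 + 50*P (q(P) = (184 + P)*50 = 9200 + 50*P)
M(h, H) = -7 + H*h (M(h, H) = -7 + h*H = -7 + H*h)
M(L(-13, 18), N(6, -16)) + q(534) = (-7 + (2*6/(-4 - 16))*18) + (9200 + 50*534) = (-7 + (2*6/(-20))*18) + (9200 + 26700) = (-7 + (2*6*(-1/20))*18) + 35900 = (-7 - ⅗*18) + 35900 = (-7 - 54/5) + 35900 = -89/5 + 35900 = 179411/5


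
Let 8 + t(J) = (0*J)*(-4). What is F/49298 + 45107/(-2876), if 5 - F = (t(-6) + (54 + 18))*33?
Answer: -1114872309/70890524 ≈ -15.727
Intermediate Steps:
t(J) = -8 (t(J) = -8 + (0*J)*(-4) = -8 + 0*(-4) = -8 + 0 = -8)
F = -2107 (F = 5 - (-8 + (54 + 18))*33 = 5 - (-8 + 72)*33 = 5 - 64*33 = 5 - 1*2112 = 5 - 2112 = -2107)
F/49298 + 45107/(-2876) = -2107/49298 + 45107/(-2876) = -2107*1/49298 + 45107*(-1/2876) = -2107/49298 - 45107/2876 = -1114872309/70890524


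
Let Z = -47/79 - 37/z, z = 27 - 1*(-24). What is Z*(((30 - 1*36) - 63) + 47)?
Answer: 117040/4029 ≈ 29.049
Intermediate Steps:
z = 51 (z = 27 + 24 = 51)
Z = -5320/4029 (Z = -47/79 - 37/51 = -5320/4029 ≈ -1.3204)
Z*(((30 - 1*36) - 63) + 47) = -5320*(((30 - 1*36) - 63) + 47)/4029 = -5320*(((30 - 36) - 63) + 47)/4029 = -5320*((-6 - 63) + 47)/4029 = -5320*(-69 + 47)/4029 = -5320/4029*(-22) = 117040/4029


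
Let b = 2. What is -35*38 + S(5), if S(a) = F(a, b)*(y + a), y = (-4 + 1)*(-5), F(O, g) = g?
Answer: -1290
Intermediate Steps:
y = 15 (y = -3*(-5) = 15)
S(a) = 30 + 2*a (S(a) = 2*(15 + a) = 30 + 2*a)
-35*38 + S(5) = -35*38 + (30 + 2*5) = -1330 + (30 + 10) = -1330 + 40 = -1290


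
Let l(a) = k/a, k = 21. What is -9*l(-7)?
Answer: 27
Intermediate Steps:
l(a) = 21/a
-9*l(-7) = -189/(-7) = -189*(-1)/7 = -9*(-3) = 27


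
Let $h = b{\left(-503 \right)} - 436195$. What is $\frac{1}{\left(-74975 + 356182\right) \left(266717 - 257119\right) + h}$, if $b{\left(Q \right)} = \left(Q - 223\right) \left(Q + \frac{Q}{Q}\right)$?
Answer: $\frac{1}{2698953043} \approx 3.7051 \cdot 10^{-10}$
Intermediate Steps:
$b{\left(Q \right)} = \left(1 + Q\right) \left(-223 + Q\right)$ ($b{\left(Q \right)} = \left(-223 + Q\right) \left(Q + 1\right) = \left(-223 + Q\right) \left(1 + Q\right) = \left(1 + Q\right) \left(-223 + Q\right)$)
$h = -71743$ ($h = \left(-223 + \left(-503\right)^{2} - -111666\right) - 436195 = \left(-223 + 253009 + 111666\right) - 436195 = 364452 - 436195 = -71743$)
$\frac{1}{\left(-74975 + 356182\right) \left(266717 - 257119\right) + h} = \frac{1}{\left(-74975 + 356182\right) \left(266717 - 257119\right) - 71743} = \frac{1}{281207 \cdot 9598 - 71743} = \frac{1}{2699024786 - 71743} = \frac{1}{2698953043}$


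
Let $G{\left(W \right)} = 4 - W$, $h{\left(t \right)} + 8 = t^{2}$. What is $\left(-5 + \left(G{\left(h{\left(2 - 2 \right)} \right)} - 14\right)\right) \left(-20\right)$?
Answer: $140$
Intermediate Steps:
$h{\left(t \right)} = -8 + t^{2}$
$\left(-5 + \left(G{\left(h{\left(2 - 2 \right)} \right)} - 14\right)\right) \left(-20\right) = \left(-5 - \left(2 + \left(2 - 2\right)^{2}\right)\right) \left(-20\right) = \left(-5 + \left(\left(4 - \left(-8 + 0^{2}\right)\right) - 14\right)\right) \left(-20\right) = \left(-5 + \left(\left(4 - \left(-8 + 0\right)\right) - 14\right)\right) \left(-20\right) = \left(-5 + \left(\left(4 - -8\right) - 14\right)\right) \left(-20\right) = \left(-5 + \left(\left(4 + 8\right) - 14\right)\right) \left(-20\right) = \left(-5 + \left(12 - 14\right)\right) \left(-20\right) = \left(-5 - 2\right) \left(-20\right) = \left(-7\right) \left(-20\right) = 140$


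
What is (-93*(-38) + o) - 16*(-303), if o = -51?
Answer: 8331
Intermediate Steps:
(-93*(-38) + o) - 16*(-303) = (-93*(-38) - 51) - 16*(-303) = (3534 - 51) + 4848 = 3483 + 4848 = 8331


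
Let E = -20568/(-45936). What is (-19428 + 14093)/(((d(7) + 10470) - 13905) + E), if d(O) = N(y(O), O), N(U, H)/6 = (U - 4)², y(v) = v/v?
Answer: 10211190/6470377 ≈ 1.5781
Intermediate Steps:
y(v) = 1
E = 857/1914 (E = -20568*(-1/45936) = 857/1914 ≈ 0.44775)
N(U, H) = 6*(-4 + U)² (N(U, H) = 6*(U - 4)² = 6*(-4 + U)²)
d(O) = 54 (d(O) = 6*(-4 + 1)² = 6*(-3)² = 6*9 = 54)
(-19428 + 14093)/(((d(7) + 10470) - 13905) + E) = (-19428 + 14093)/(((54 + 10470) - 13905) + 857/1914) = -5335/((10524 - 13905) + 857/1914) = -5335/(-3381 + 857/1914) = -5335/(-6470377/1914) = -5335*(-1914/6470377) = 10211190/6470377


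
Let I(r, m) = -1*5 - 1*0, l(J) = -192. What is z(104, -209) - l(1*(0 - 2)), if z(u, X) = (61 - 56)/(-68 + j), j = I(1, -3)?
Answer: 14011/73 ≈ 191.93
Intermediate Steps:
I(r, m) = -5 (I(r, m) = -5 + 0 = -5)
j = -5
z(u, X) = -5/73 (z(u, X) = (61 - 56)/(-68 - 5) = 5/(-73) = 5*(-1/73) = -5/73)
z(104, -209) - l(1*(0 - 2)) = -5/73 - 1*(-192) = -5/73 + 192 = 14011/73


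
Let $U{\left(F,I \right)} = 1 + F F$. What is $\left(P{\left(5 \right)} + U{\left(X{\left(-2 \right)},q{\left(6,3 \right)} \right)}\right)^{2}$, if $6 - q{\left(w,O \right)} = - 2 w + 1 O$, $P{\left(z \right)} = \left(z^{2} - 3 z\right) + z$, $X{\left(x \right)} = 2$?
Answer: $400$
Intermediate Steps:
$P{\left(z \right)} = z^{2} - 2 z$
$q{\left(w,O \right)} = 6 - O + 2 w$ ($q{\left(w,O \right)} = 6 - \left(- 2 w + 1 O\right) = 6 - \left(- 2 w + O\right) = 6 - \left(O - 2 w\right) = 6 - O + 2 w$)
$U{\left(F,I \right)} = 1 + F^{2}$
$\left(P{\left(5 \right)} + U{\left(X{\left(-2 \right)},q{\left(6,3 \right)} \right)}\right)^{2} = \left(5 \left(-2 + 5\right) + \left(1 + 2^{2}\right)\right)^{2} = \left(5 \cdot 3 + \left(1 + 4\right)\right)^{2} = \left(15 + 5\right)^{2} = 20^{2} = 400$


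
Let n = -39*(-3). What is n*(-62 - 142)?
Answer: -23868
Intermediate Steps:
n = 117
n*(-62 - 142) = 117*(-62 - 142) = 117*(-204) = -23868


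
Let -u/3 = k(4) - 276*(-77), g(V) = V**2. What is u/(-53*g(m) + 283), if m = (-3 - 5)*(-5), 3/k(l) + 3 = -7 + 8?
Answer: 127503/169034 ≈ 0.75430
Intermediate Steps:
k(l) = -3/2 (k(l) = 3/(-3 + (-7 + 8)) = 3/(-3 + 1) = 3/(-2) = 3*(-1/2) = -3/2)
m = 40 (m = -8*(-5) = 40)
u = -127503/2 (u = -3*(-3/2 - 276*(-77)) = -3*(-3/2 + 21252) = -3*42501/2 = -127503/2 ≈ -63752.)
u/(-53*g(m) + 283) = -127503/(2*(-53*40**2 + 283)) = -127503/(2*(-53*1600 + 283)) = -127503/(2*(-84800 + 283)) = -127503/2/(-84517) = -127503/2*(-1/84517) = 127503/169034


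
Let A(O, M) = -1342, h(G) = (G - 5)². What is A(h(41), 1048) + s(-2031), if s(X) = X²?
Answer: 4123619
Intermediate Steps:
h(G) = (-5 + G)²
A(h(41), 1048) + s(-2031) = -1342 + (-2031)² = -1342 + 4124961 = 4123619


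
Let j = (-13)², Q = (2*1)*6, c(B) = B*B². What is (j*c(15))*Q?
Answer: 6844500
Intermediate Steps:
c(B) = B³
Q = 12 (Q = 2*6 = 12)
j = 169
(j*c(15))*Q = (169*15³)*12 = (169*3375)*12 = 570375*12 = 6844500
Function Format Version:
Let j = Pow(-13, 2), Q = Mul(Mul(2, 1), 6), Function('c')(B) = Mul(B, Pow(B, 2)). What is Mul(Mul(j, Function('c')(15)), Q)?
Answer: 6844500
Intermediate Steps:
Function('c')(B) = Pow(B, 3)
Q = 12 (Q = Mul(2, 6) = 12)
j = 169
Mul(Mul(j, Function('c')(15)), Q) = Mul(Mul(169, Pow(15, 3)), 12) = Mul(Mul(169, 3375), 12) = Mul(570375, 12) = 6844500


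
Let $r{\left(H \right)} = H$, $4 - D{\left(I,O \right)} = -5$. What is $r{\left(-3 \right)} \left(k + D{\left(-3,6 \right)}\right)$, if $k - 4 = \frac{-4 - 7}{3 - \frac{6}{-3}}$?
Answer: $- \frac{162}{5} \approx -32.4$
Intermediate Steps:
$D{\left(I,O \right)} = 9$ ($D{\left(I,O \right)} = 4 - -5 = 4 + 5 = 9$)
$k = \frac{9}{5}$ ($k = 4 + \frac{-4 - 7}{3 - \frac{6}{-3}} = 4 - \frac{11}{3 - -2} = 4 - \frac{11}{3 + 2} = 4 - \frac{11}{5} = \frac{9}{5} \approx 1.8$)
$r{\left(-3 \right)} \left(k + D{\left(-3,6 \right)}\right) = - 3 \left(\frac{9}{5} + 9\right) = \left(-3\right) \frac{54}{5} = - \frac{162}{5}$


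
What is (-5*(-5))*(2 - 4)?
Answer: -50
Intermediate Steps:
(-5*(-5))*(2 - 4) = 25*(-2) = -50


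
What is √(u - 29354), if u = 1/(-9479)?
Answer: I*√2637499208593/9479 ≈ 171.33*I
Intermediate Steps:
u = -1/9479 ≈ -0.00010550
√(u - 29354) = √(-1/9479 - 29354) = √(-278246567/9479) = I*√2637499208593/9479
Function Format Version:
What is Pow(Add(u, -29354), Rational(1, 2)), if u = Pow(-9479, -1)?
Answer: Mul(Rational(1, 9479), I, Pow(2637499208593, Rational(1, 2))) ≈ Mul(171.33, I)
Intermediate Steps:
u = Rational(-1, 9479) ≈ -0.00010550
Pow(Add(u, -29354), Rational(1, 2)) = Pow(Add(Rational(-1, 9479), -29354), Rational(1, 2)) = Pow(Rational(-278246567, 9479), Rational(1, 2)) = Mul(Rational(1, 9479), I, Pow(2637499208593, Rational(1, 2)))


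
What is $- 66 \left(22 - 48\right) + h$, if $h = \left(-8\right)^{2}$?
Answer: $1780$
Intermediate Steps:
$h = 64$
$- 66 \left(22 - 48\right) + h = - 66 \left(22 - 48\right) + 64 = \left(-66\right) \left(-26\right) + 64 = 1716 + 64 = 1780$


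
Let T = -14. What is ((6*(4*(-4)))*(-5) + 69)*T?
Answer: -7686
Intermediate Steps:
((6*(4*(-4)))*(-5) + 69)*T = ((6*(4*(-4)))*(-5) + 69)*(-14) = ((6*(-16))*(-5) + 69)*(-14) = (-96*(-5) + 69)*(-14) = (480 + 69)*(-14) = 549*(-14) = -7686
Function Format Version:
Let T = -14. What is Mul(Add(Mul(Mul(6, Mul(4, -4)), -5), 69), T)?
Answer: -7686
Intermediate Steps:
Mul(Add(Mul(Mul(6, Mul(4, -4)), -5), 69), T) = Mul(Add(Mul(Mul(6, Mul(4, -4)), -5), 69), -14) = Mul(Add(Mul(Mul(6, -16), -5), 69), -14) = Mul(Add(Mul(-96, -5), 69), -14) = Mul(Add(480, 69), -14) = Mul(549, -14) = -7686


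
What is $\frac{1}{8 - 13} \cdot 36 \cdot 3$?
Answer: $- \frac{108}{5} \approx -21.6$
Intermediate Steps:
$\frac{1}{8 - 13} \cdot 36 \cdot 3 = \frac{1}{-5} \cdot 36 \cdot 3 = \left(- \frac{1}{5}\right) 36 \cdot 3 = \left(- \frac{36}{5}\right) 3 = - \frac{108}{5}$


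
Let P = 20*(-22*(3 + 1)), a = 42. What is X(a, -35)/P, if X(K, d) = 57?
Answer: -57/1760 ≈ -0.032386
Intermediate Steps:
P = -1760 (P = 20*(-22*4) = 20*(-88) = -1760)
X(a, -35)/P = 57/(-1760) = 57*(-1/1760) = -57/1760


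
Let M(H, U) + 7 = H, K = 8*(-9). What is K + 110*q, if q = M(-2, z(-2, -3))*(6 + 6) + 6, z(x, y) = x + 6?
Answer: -11292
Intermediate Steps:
K = -72
z(x, y) = 6 + x
M(H, U) = -7 + H
q = -102 (q = (-7 - 2)*(6 + 6) + 6 = -9*12 + 6 = -108 + 6 = -102)
K + 110*q = -72 + 110*(-102) = -72 - 11220 = -11292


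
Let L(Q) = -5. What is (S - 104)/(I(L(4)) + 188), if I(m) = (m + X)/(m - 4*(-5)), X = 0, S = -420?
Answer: -1572/563 ≈ -2.7922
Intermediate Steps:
I(m) = m/(20 + m) (I(m) = (m + 0)/(m - 4*(-5)) = m/(m + 20) = m/(20 + m))
(S - 104)/(I(L(4)) + 188) = (-420 - 104)/(-5/(20 - 5) + 188) = -524/(-5/15 + 188) = -524/(-5*1/15 + 188) = -524/(-1/3 + 188) = -524/563/3 = -524*3/563 = -1572/563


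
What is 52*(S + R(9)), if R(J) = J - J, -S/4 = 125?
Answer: -26000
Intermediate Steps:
S = -500 (S = -4*125 = -500)
R(J) = 0
52*(S + R(9)) = 52*(-500 + 0) = 52*(-500) = -26000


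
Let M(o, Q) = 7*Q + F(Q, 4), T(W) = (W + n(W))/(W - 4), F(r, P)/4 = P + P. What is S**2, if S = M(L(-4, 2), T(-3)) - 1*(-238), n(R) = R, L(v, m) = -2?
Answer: 76176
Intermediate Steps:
F(r, P) = 8*P (F(r, P) = 4*(P + P) = 4*(2*P) = 8*P)
T(W) = 2*W/(-4 + W) (T(W) = (W + W)/(W - 4) = (2*W)/(-4 + W) = 2*W/(-4 + W))
M(o, Q) = 32 + 7*Q (M(o, Q) = 7*Q + 8*4 = 7*Q + 32 = 32 + 7*Q)
S = 276 (S = (32 + 7*(2*(-3)/(-4 - 3))) - 1*(-238) = (32 + 7*(2*(-3)/(-7))) + 238 = (32 + 7*(2*(-3)*(-1/7))) + 238 = (32 + 7*(6/7)) + 238 = (32 + 6) + 238 = 38 + 238 = 276)
S**2 = 276**2 = 76176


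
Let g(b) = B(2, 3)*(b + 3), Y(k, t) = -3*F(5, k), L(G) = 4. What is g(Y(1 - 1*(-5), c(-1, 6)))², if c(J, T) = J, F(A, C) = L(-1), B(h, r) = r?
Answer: 729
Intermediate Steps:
F(A, C) = 4
Y(k, t) = -12 (Y(k, t) = -3*4 = -12)
g(b) = 9 + 3*b (g(b) = 3*(b + 3) = 3*(3 + b) = 9 + 3*b)
g(Y(1 - 1*(-5), c(-1, 6)))² = (9 + 3*(-12))² = (9 - 36)² = (-27)² = 729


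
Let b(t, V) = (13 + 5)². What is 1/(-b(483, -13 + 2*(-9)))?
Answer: -1/324 ≈ -0.0030864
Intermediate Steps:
b(t, V) = 324 (b(t, V) = 18² = 324)
1/(-b(483, -13 + 2*(-9))) = 1/(-1*324) = 1/(-324) = -1/324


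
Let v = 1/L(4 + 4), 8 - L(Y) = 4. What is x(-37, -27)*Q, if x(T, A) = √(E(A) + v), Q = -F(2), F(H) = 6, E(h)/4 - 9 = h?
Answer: -3*I*√287 ≈ -50.823*I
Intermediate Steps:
L(Y) = 4 (L(Y) = 8 - 1*4 = 8 - 4 = 4)
E(h) = 36 + 4*h
v = ¼ (v = 1/4 = ¼ ≈ 0.25000)
Q = -6 (Q = -1*6 = -6)
x(T, A) = √(145/4 + 4*A) (x(T, A) = √((36 + 4*A) + ¼) = √(145/4 + 4*A))
x(-37, -27)*Q = (√(145 + 16*(-27))/2)*(-6) = (√(145 - 432)/2)*(-6) = (√(-287)/2)*(-6) = ((I*√287)/2)*(-6) = (I*√287/2)*(-6) = -3*I*√287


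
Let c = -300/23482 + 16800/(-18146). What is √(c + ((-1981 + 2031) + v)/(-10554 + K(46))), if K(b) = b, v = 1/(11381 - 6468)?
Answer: I*√24681088987434080584130865641/161749858767758 ≈ 0.97127*I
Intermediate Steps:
v = 1/4913 ≈ 0.00020354
c = -99985350/106526093 (c = -300*1/23482 + 16800*(-1/18146) = -150/11741 - 8400/9073 = -99985350/106526093 ≈ -0.93860)
√(c + ((-1981 + 2031) + v)/(-10554 + K(46))) = √(-99985350/106526093 + ((-1981 + 2031) + 1/4913)/(-10554 + 46)) = √(-99985350/106526093 + (50 + 1/4913)/(-10508)) = √(-99985350/106526093 + (245651/4913)*(-1/10508)) = √(-99985350/106526093 - 245651/51625804) = √(-5187992323242943/5499495198103772) = I*√24681088987434080584130865641/161749858767758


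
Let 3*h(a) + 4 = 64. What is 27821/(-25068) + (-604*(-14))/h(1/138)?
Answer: 52854647/125340 ≈ 421.69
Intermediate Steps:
h(a) = 20 (h(a) = -4/3 + (⅓)*64 = -4/3 + 64/3 = 20)
27821/(-25068) + (-604*(-14))/h(1/138) = 27821/(-25068) - 604*(-14)/20 = 27821*(-1/25068) + 8456*(1/20) = -27821/25068 + 2114/5 = 52854647/125340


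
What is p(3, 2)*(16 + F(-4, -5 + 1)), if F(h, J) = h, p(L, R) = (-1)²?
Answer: 12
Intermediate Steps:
p(L, R) = 1
p(3, 2)*(16 + F(-4, -5 + 1)) = 1*(16 - 4) = 1*12 = 12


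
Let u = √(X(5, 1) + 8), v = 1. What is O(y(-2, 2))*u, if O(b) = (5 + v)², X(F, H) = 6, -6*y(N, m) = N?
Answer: 36*√14 ≈ 134.70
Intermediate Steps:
y(N, m) = -N/6
O(b) = 36 (O(b) = (5 + 1)² = 6² = 36)
u = √14 (u = √(6 + 8) = √14 ≈ 3.7417)
O(y(-2, 2))*u = 36*√14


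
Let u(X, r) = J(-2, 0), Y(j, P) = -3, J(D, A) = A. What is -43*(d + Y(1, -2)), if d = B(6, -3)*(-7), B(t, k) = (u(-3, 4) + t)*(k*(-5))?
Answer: 27219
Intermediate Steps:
u(X, r) = 0
B(t, k) = -5*k*t (B(t, k) = (0 + t)*(k*(-5)) = t*(-5*k) = -5*k*t)
d = -630 (d = -5*(-3)*6*(-7) = 90*(-7) = -630)
-43*(d + Y(1, -2)) = -43*(-630 - 3) = -43*(-633) = 27219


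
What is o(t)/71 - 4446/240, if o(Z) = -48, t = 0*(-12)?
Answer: -54531/2840 ≈ -19.201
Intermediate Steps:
t = 0
o(t)/71 - 4446/240 = -48/71 - 4446/240 = -48*1/71 - 4446*1/240 = -48/71 - 741/40 = -54531/2840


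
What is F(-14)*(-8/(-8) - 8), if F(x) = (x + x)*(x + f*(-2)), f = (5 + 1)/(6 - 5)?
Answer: -5096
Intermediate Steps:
f = 6 (f = 6/1 = 6*1 = 6)
F(x) = 2*x*(-12 + x) (F(x) = (x + x)*(x + 6*(-2)) = (2*x)*(x - 12) = (2*x)*(-12 + x) = 2*x*(-12 + x))
F(-14)*(-8/(-8) - 8) = (2*(-14)*(-12 - 14))*(-8/(-8) - 8) = (2*(-14)*(-26))*(-⅛*(-8) - 8) = 728*(1 - 8) = 728*(-7) = -5096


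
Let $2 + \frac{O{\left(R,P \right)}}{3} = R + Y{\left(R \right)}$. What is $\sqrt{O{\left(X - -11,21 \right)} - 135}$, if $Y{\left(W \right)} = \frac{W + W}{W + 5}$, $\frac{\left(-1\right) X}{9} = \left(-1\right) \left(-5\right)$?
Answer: $\frac{i \sqrt{198447}}{29} \approx 15.361 i$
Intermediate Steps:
$X = -45$ ($X = - 9 \left(\left(-1\right) \left(-5\right)\right) = \left(-9\right) 5 = -45$)
$Y{\left(W \right)} = \frac{2 W}{5 + W}$
$O{\left(R,P \right)} = -6 + 3 R + \frac{6 R}{5 + R}$ ($O{\left(R,P \right)} = -6 + 3 \left(R + \frac{2 R}{5 + R}\right) = -6 + \left(3 R + \frac{6 R}{5 + R}\right) = -6 + 3 R + \frac{6 R}{5 + R}$)
$\sqrt{O{\left(X - -11,21 \right)} - 135} = \sqrt{\frac{3 \left(-10 + \left(-45 - -11\right)^{2} + 5 \left(-45 - -11\right)\right)}{5 - 34} - 135} = \sqrt{\frac{3 \left(-10 + \left(-45 + 11\right)^{2} + 5 \left(-45 + 11\right)\right)}{5 + \left(-45 + 11\right)} - 135} = \sqrt{\frac{3 \left(-10 + \left(-34\right)^{2} + 5 \left(-34\right)\right)}{5 - 34} - 135} = \sqrt{\frac{3 \left(-10 + 1156 - 170\right)}{-29} - 135} = \sqrt{3 \left(- \frac{1}{29}\right) 976 - 135} = \sqrt{- \frac{2928}{29} - 135} = \sqrt{- \frac{6843}{29}} = \frac{i \sqrt{198447}}{29}$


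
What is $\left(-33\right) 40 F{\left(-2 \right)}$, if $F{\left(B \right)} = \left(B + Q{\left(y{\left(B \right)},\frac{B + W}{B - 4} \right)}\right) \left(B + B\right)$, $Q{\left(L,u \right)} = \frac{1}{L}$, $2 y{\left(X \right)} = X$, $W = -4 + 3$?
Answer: $-15840$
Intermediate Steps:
$W = -1$
$y{\left(X \right)} = \frac{X}{2}$
$F{\left(B \right)} = 2 B \left(B + \frac{2}{B}\right)$ ($F{\left(B \right)} = \left(B + \frac{1}{\frac{1}{2} B}\right) \left(B + B\right) = \left(B + \frac{2}{B}\right) 2 B = 2 B \left(B + \frac{2}{B}\right)$)
$\left(-33\right) 40 F{\left(-2 \right)} = \left(-33\right) 40 \left(4 + 2 \left(-2\right)^{2}\right) = - 1320 \left(4 + 2 \cdot 4\right) = - 1320 \left(4 + 8\right) = \left(-1320\right) 12 = -15840$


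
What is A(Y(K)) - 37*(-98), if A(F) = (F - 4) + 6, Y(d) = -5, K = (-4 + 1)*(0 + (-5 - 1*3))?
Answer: 3623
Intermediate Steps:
K = 24 (K = -3*(0 + (-5 - 3)) = -3*(0 - 8) = -3*(-8) = 24)
A(F) = 2 + F (A(F) = (-4 + F) + 6 = 2 + F)
A(Y(K)) - 37*(-98) = (2 - 5) - 37*(-98) = -3 + 3626 = 3623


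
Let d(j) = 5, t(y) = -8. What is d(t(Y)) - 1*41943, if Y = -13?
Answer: -41938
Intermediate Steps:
d(t(Y)) - 1*41943 = 5 - 1*41943 = 5 - 41943 = -41938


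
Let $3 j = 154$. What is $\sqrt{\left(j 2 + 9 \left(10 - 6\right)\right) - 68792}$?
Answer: $\frac{2 i \sqrt{154470}}{3} \approx 262.02 i$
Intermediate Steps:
$j = \frac{154}{3}$ ($j = \frac{1}{3} \cdot 154 = \frac{154}{3} \approx 51.333$)
$\sqrt{\left(j 2 + 9 \left(10 - 6\right)\right) - 68792} = \sqrt{\left(\frac{154}{3} \cdot 2 + 9 \left(10 - 6\right)\right) - 68792} = \sqrt{\left(\frac{308}{3} + 9 \cdot 4\right) - 68792} = \sqrt{\left(\frac{308}{3} + 36\right) - 68792} = \sqrt{\frac{416}{3} - 68792} = \sqrt{- \frac{205960}{3}} = \frac{2 i \sqrt{154470}}{3}$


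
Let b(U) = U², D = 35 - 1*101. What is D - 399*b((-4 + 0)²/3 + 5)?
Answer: -128011/3 ≈ -42670.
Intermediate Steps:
D = -66 (D = 35 - 101 = -66)
D - 399*b((-4 + 0)²/3 + 5) = -66 - 399*((-4 + 0)²/3 + 5)² = -66 - 399*((-4)²*(⅓) + 5)² = -66 - 399*(16*(⅓) + 5)² = -66 - 399*(16/3 + 5)² = -66 - 399*(31/3)² = -66 - 399*961/9 = -66 - 127813/3 = -128011/3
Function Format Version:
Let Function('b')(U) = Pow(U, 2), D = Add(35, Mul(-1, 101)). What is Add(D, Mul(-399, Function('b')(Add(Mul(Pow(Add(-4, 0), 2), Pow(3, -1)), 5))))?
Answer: Rational(-128011, 3) ≈ -42670.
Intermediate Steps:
D = -66 (D = Add(35, -101) = -66)
Add(D, Mul(-399, Function('b')(Add(Mul(Pow(Add(-4, 0), 2), Pow(3, -1)), 5)))) = Add(-66, Mul(-399, Pow(Add(Mul(Pow(Add(-4, 0), 2), Pow(3, -1)), 5), 2))) = Add(-66, Mul(-399, Pow(Add(Mul(Pow(-4, 2), Rational(1, 3)), 5), 2))) = Add(-66, Mul(-399, Pow(Add(Mul(16, Rational(1, 3)), 5), 2))) = Add(-66, Mul(-399, Pow(Add(Rational(16, 3), 5), 2))) = Add(-66, Mul(-399, Pow(Rational(31, 3), 2))) = Add(-66, Mul(-399, Rational(961, 9))) = Add(-66, Rational(-127813, 3)) = Rational(-128011, 3)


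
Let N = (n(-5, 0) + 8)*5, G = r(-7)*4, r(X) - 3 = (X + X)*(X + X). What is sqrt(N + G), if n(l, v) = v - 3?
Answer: sqrt(821) ≈ 28.653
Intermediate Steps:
r(X) = 3 + 4*X**2 (r(X) = 3 + (X + X)*(X + X) = 3 + (2*X)*(2*X) = 3 + 4*X**2)
G = 796 (G = (3 + 4*(-7)**2)*4 = (3 + 4*49)*4 = (3 + 196)*4 = 199*4 = 796)
n(l, v) = -3 + v
N = 25 (N = ((-3 + 0) + 8)*5 = (-3 + 8)*5 = 5*5 = 25)
sqrt(N + G) = sqrt(25 + 796) = sqrt(821)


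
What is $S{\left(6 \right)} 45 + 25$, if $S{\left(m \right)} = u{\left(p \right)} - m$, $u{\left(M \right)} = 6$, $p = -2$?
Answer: $25$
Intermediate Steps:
$S{\left(m \right)} = 6 - m$
$S{\left(6 \right)} 45 + 25 = \left(6 - 6\right) 45 + 25 = 0 \cdot 45 + 25 = 0 + 25 = 25$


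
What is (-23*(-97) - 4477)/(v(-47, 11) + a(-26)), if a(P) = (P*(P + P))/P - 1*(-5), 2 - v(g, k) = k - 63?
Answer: -2246/7 ≈ -320.86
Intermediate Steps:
v(g, k) = 65 - k (v(g, k) = 2 - (k - 63) = 2 - (-63 + k) = 2 + (63 - k) = 65 - k)
a(P) = 5 + 2*P (a(P) = (P*(2*P))/P + 5 = (2*P**2)/P + 5 = 2*P + 5 = 5 + 2*P)
(-23*(-97) - 4477)/(v(-47, 11) + a(-26)) = (-23*(-97) - 4477)/((65 - 1*11) + (5 + 2*(-26))) = (2231 - 4477)/((65 - 11) + (5 - 52)) = -2246/(54 - 47) = -2246/7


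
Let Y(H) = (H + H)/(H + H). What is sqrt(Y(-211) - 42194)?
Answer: I*sqrt(42193) ≈ 205.41*I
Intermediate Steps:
Y(H) = 1 (Y(H) = (2*H)/((2*H)) = (2*H)*(1/(2*H)) = 1)
sqrt(Y(-211) - 42194) = sqrt(1 - 42194) = sqrt(-42193) = I*sqrt(42193)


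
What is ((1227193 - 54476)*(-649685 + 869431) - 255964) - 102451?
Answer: 257699511467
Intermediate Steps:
((1227193 - 54476)*(-649685 + 869431) - 255964) - 102451 = (1172717*219746 - 255964) - 102451 = (257699869882 - 255964) - 102451 = 257699613918 - 102451 = 257699511467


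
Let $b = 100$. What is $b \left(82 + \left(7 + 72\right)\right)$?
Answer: $16100$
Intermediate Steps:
$b \left(82 + \left(7 + 72\right)\right) = 100 \left(82 + \left(7 + 72\right)\right) = 100 \left(82 + 79\right) = 100 \cdot 161 = 16100$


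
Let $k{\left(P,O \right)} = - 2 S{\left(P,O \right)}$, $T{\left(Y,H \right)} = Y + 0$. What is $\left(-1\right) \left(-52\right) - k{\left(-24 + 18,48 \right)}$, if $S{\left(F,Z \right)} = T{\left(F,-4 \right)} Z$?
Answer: $-524$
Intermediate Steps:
$T{\left(Y,H \right)} = Y$
$S{\left(F,Z \right)} = F Z$
$k{\left(P,O \right)} = - 2 O P$ ($k{\left(P,O \right)} = - 2 P O = - 2 O P$)
$\left(-1\right) \left(-52\right) - k{\left(-24 + 18,48 \right)} = \left(-1\right) \left(-52\right) - \left(-2\right) 48 \left(-24 + 18\right) = 52 - \left(-2\right) 48 \left(-6\right) = 52 - 576 = -524$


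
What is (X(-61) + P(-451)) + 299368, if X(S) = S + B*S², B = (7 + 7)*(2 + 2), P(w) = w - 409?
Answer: 506823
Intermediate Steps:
P(w) = -409 + w
B = 56 (B = 14*4 = 56)
X(S) = S + 56*S²
(X(-61) + P(-451)) + 299368 = (-61*(1 + 56*(-61)) + (-409 - 451)) + 299368 = (-61*(1 - 3416) - 860) + 299368 = (-61*(-3415) - 860) + 299368 = (208315 - 860) + 299368 = 207455 + 299368 = 506823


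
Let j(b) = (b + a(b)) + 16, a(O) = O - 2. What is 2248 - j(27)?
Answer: 2180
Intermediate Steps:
a(O) = -2 + O
j(b) = 14 + 2*b (j(b) = (b + (-2 + b)) + 16 = (-2 + 2*b) + 16 = 14 + 2*b)
2248 - j(27) = 2248 - (14 + 2*27) = 2248 - (14 + 54) = 2248 - 1*68 = 2248 - 68 = 2180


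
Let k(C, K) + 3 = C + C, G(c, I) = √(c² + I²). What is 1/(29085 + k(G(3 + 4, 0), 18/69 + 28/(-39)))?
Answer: 1/29096 ≈ 3.4369e-5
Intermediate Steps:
G(c, I) = √(I² + c²)
k(C, K) = -3 + 2*C (k(C, K) = -3 + (C + C) = -3 + 2*C)
1/(29085 + k(G(3 + 4, 0), 18/69 + 28/(-39))) = 1/(29085 + (-3 + 2*√(0² + (3 + 4)²))) = 1/(29085 + (-3 + 2*√(0 + 7²))) = 1/(29085 + (-3 + 2*√(0 + 49))) = 1/(29085 + (-3 + 2*√49)) = 1/(29085 + (-3 + 2*7)) = 1/(29085 + (-3 + 14)) = 1/(29085 + 11) = 1/29096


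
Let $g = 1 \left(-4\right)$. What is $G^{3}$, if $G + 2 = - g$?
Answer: $8$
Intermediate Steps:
$g = -4$
$G = 2$ ($G = -2 - -4 = -2 + 4 = 2$)
$G^{3} = 2^{3} = 8$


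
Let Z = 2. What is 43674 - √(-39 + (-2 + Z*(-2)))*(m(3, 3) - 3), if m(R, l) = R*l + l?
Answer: 43674 - 27*I*√5 ≈ 43674.0 - 60.374*I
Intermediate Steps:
m(R, l) = l + R*l
43674 - √(-39 + (-2 + Z*(-2)))*(m(3, 3) - 3) = 43674 - √(-39 + (-2 + 2*(-2)))*(3*(1 + 3) - 3) = 43674 - √(-39 + (-2 - 4))*(3*4 - 3) = 43674 - √(-39 - 6)*(12 - 3) = 43674 - √(-45)*9 = 43674 - 3*I*√5*9 = 43674 - 27*I*√5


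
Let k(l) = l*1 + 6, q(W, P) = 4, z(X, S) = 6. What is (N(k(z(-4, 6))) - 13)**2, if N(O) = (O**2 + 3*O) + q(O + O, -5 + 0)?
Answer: 29241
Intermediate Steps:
k(l) = 6 + l (k(l) = l + 6 = 6 + l)
N(O) = 4 + O**2 + 3*O (N(O) = (O**2 + 3*O) + 4 = 4 + O**2 + 3*O)
(N(k(z(-4, 6))) - 13)**2 = ((4 + (6 + 6)**2 + 3*(6 + 6)) - 13)**2 = ((4 + 12**2 + 3*12) - 13)**2 = ((4 + 144 + 36) - 13)**2 = (184 - 13)**2 = 171**2 = 29241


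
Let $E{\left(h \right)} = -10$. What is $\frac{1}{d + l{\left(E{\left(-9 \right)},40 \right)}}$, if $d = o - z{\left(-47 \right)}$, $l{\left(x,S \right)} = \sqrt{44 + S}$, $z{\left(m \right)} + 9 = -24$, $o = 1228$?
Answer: $\frac{1261}{1590037} - \frac{2 \sqrt{21}}{1590037} \approx 0.0007873$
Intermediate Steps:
$z{\left(m \right)} = -33$ ($z{\left(m \right)} = -9 - 24 = -33$)
$d = 1261$ ($d = 1228 - -33 = 1228 + 33 = 1261$)
$\frac{1}{d + l{\left(E{\left(-9 \right)},40 \right)}} = \frac{1}{1261 + \sqrt{44 + 40}} = \frac{1}{1261 + \sqrt{84}} = \frac{1}{1261 + 2 \sqrt{21}}$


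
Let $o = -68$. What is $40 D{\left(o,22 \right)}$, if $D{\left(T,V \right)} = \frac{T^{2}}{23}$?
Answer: $\frac{184960}{23} \approx 8041.7$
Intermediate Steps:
$D{\left(T,V \right)} = \frac{T^{2}}{23}$ ($D{\left(T,V \right)} = T^{2} \cdot \frac{1}{23} = \frac{T^{2}}{23}$)
$40 D{\left(o,22 \right)} = 40 \frac{\left(-68\right)^{2}}{23} = 40 \cdot \frac{1}{23} \cdot 4624 = 40 \cdot \frac{4624}{23} = \frac{184960}{23}$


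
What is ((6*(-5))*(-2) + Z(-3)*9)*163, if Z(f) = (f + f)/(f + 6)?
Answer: 6846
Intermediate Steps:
Z(f) = 2*f/(6 + f) (Z(f) = (2*f)/(6 + f) = 2*f/(6 + f))
((6*(-5))*(-2) + Z(-3)*9)*163 = ((6*(-5))*(-2) + (2*(-3)/(6 - 3))*9)*163 = (-30*(-2) + (2*(-3)/3)*9)*163 = (60 + (2*(-3)*(1/3))*9)*163 = (60 - 2*9)*163 = (60 - 18)*163 = 42*163 = 6846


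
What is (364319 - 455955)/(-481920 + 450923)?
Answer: 91636/30997 ≈ 2.9563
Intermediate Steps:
(364319 - 455955)/(-481920 + 450923) = -91636/(-30997) = -91636*(-1/30997) = 91636/30997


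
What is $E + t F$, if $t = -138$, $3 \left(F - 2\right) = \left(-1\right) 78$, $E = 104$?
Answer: $3416$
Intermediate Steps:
$F = -24$ ($F = 2 + \frac{\left(-1\right) 78}{3} = 2 + \frac{1}{3} \left(-78\right) = 2 - 26 = -24$)
$E + t F = 104 - -3312 = 104 + 3312 = 3416$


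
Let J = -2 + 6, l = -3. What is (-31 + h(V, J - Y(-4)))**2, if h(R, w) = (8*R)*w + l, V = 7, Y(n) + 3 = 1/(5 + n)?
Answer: 91204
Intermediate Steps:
Y(n) = -3 + 1/(5 + n)
J = 4
h(R, w) = -3 + 8*R*w (h(R, w) = (8*R)*w - 3 = 8*R*w - 3 = -3 + 8*R*w)
(-31 + h(V, J - Y(-4)))**2 = (-31 + (-3 + 8*7*(4 - (-14 - 3*(-4))/(5 - 4))))**2 = (-31 + (-3 + 8*7*(4 - (-14 + 12)/1)))**2 = (-31 + (-3 + 8*7*(4 - (-2))))**2 = (-31 + (-3 + 8*7*(4 - 1*(-2))))**2 = (-31 + (-3 + 8*7*(4 + 2)))**2 = (-31 + (-3 + 8*7*6))**2 = (-31 + (-3 + 336))**2 = (-31 + 333)**2 = 302**2 = 91204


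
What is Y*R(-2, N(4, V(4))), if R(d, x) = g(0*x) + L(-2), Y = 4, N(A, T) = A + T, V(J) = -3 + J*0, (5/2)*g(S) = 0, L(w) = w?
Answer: -8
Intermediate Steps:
g(S) = 0 (g(S) = (2/5)*0 = 0)
V(J) = -3 (V(J) = -3 + 0 = -3)
R(d, x) = -2 (R(d, x) = 0 - 2 = -2)
Y*R(-2, N(4, V(4))) = 4*(-2) = -8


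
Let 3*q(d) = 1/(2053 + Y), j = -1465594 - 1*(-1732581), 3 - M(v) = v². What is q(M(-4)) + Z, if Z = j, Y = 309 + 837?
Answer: 2562274240/9597 ≈ 2.6699e+5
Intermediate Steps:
M(v) = 3 - v²
Y = 1146
j = 266987 (j = -1465594 + 1732581 = 266987)
Z = 266987
q(d) = 1/9597 (q(d) = 1/(3*(2053 + 1146)) = (⅓)/3199 = (⅓)*(1/3199) = 1/9597)
q(M(-4)) + Z = 1/9597 + 266987 = 2562274240/9597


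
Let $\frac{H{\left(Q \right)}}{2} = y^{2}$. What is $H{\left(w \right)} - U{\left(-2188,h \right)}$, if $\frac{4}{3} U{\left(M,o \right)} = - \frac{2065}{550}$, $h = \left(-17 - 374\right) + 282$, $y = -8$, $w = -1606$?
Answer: $\frac{57559}{440} \approx 130.82$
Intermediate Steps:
$h = -109$ ($h = -391 + 282 = -109$)
$U{\left(M,o \right)} = - \frac{1239}{440}$ ($U{\left(M,o \right)} = \frac{3 \left(- \frac{2065}{550}\right)}{4} = \frac{3 \left(\left(-2065\right) \frac{1}{550}\right)}{4} = \frac{3}{4} \left(- \frac{413}{110}\right) = - \frac{1239}{440}$)
$H{\left(Q \right)} = 128$ ($H{\left(Q \right)} = 2 \left(-8\right)^{2} = 2 \cdot 64 = 128$)
$H{\left(w \right)} - U{\left(-2188,h \right)} = 128 - - \frac{1239}{440} = 128 + \frac{1239}{440} = \frac{57559}{440}$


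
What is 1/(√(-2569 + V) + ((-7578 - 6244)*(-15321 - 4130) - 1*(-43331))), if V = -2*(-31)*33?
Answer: 268895053/72304549527873332 - I*√523/72304549527873332 ≈ 3.7189e-9 - 3.1629e-16*I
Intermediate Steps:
V = 2046 (V = 62*33 = 2046)
1/(√(-2569 + V) + ((-7578 - 6244)*(-15321 - 4130) - 1*(-43331))) = 1/(√(-2569 + 2046) + ((-7578 - 6244)*(-15321 - 4130) - 1*(-43331))) = 1/(√(-523) + (-13822*(-19451) + 43331)) = 1/(I*√523 + (268851722 + 43331)) = 1/(I*√523 + 268895053) = 1/(268895053 + I*√523)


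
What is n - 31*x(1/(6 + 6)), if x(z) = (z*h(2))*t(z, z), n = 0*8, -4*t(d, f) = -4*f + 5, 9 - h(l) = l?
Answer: 1519/72 ≈ 21.097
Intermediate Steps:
h(l) = 9 - l
t(d, f) = -5/4 + f (t(d, f) = -(-4*f + 5)/4 = -(5 - 4*f)/4 = -5/4 + f)
n = 0
x(z) = 7*z*(-5/4 + z) (x(z) = (z*(9 - 1*2))*(-5/4 + z) = (z*(9 - 2))*(-5/4 + z) = (z*7)*(-5/4 + z) = (7*z)*(-5/4 + z) = 7*z*(-5/4 + z))
n - 31*x(1/(6 + 6)) = 0 - 217*(-5 + 4/(6 + 6))/(4*(6 + 6)) = 0 - 217*(-5 + 4/12)/(4*12) = 0 - 217*(-5 + 4*(1/12))/(4*12) = 0 - 217*(-5 + ⅓)/(4*12) = 0 - 217*(-14)/(4*12*3) = 0 - 31*(-49/72) = 0 + 1519/72 = 1519/72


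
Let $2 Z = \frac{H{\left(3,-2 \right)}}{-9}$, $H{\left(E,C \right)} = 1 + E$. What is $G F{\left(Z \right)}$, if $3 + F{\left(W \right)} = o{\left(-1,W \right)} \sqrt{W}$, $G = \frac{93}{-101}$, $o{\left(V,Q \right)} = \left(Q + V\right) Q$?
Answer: $\frac{279}{101} - \frac{682 i \sqrt{2}}{8181} \approx 2.7624 - 0.11789 i$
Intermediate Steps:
$o{\left(V,Q \right)} = Q \left(Q + V\right)$
$Z = - \frac{2}{9}$ ($Z = \frac{\left(1 + 3\right) \frac{1}{-9}}{2} = \frac{4 \left(- \frac{1}{9}\right)}{2} = \frac{1}{2} \left(- \frac{4}{9}\right) = - \frac{2}{9} \approx -0.22222$)
$G = - \frac{93}{101}$ ($G = 93 \left(- \frac{1}{101}\right) = - \frac{93}{101} \approx -0.92079$)
$F{\left(W \right)} = -3 + W^{\frac{3}{2}} \left(-1 + W\right)$ ($F{\left(W \right)} = -3 + W \left(W - 1\right) \sqrt{W} = -3 + W \left(-1 + W\right) \sqrt{W} = -3 + W^{\frac{3}{2}} \left(-1 + W\right)$)
$G F{\left(Z \right)} = - \frac{93 \left(-3 + \left(- \frac{2}{9}\right)^{\frac{3}{2}} \left(-1 - \frac{2}{9}\right)\right)}{101} = - \frac{93 \left(-3 + - \frac{2 i \sqrt{2}}{27} \left(- \frac{11}{9}\right)\right)}{101} = - \frac{93 \left(-3 + \frac{22 i \sqrt{2}}{243}\right)}{101} = \frac{279}{101} - \frac{682 i \sqrt{2}}{8181}$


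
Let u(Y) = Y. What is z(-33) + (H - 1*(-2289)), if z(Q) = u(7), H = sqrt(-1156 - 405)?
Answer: 2296 + I*sqrt(1561) ≈ 2296.0 + 39.51*I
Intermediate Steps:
H = I*sqrt(1561) (H = sqrt(-1561) = I*sqrt(1561) ≈ 39.51*I)
z(Q) = 7
z(-33) + (H - 1*(-2289)) = 7 + (I*sqrt(1561) - 1*(-2289)) = 7 + (I*sqrt(1561) + 2289) = 7 + (2289 + I*sqrt(1561)) = 2296 + I*sqrt(1561)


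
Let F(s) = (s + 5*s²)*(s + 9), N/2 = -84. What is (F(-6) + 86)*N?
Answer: -102144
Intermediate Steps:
N = -168 (N = 2*(-84) = -168)
F(s) = (9 + s)*(s + 5*s²) (F(s) = (s + 5*s²)*(9 + s) = (9 + s)*(s + 5*s²))
(F(-6) + 86)*N = (-6*(9 + 5*(-6)² + 46*(-6)) + 86)*(-168) = (-6*(9 + 5*36 - 276) + 86)*(-168) = (-6*(9 + 180 - 276) + 86)*(-168) = (-6*(-87) + 86)*(-168) = (522 + 86)*(-168) = 608*(-168) = -102144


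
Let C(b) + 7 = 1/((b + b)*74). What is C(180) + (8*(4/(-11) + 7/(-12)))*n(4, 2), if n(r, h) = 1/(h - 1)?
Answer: -4271269/293040 ≈ -14.576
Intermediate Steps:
n(r, h) = 1/(-1 + h)
C(b) = -7 + 1/(148*b) (C(b) = -7 + 1/((b + b)*74) = -7 + (1/74)/(2*b) = -7 + (1/(2*b))*(1/74) = -7 + 1/(148*b))
C(180) + (8*(4/(-11) + 7/(-12)))*n(4, 2) = (-7 + (1/148)/180) + (8*(4/(-11) + 7/(-12)))/(-1 + 2) = (-7 + (1/148)*(1/180)) + (8*(4*(-1/11) + 7*(-1/12)))/1 = (-7 + 1/26640) + (8*(-4/11 - 7/12))*1 = -186479/26640 + (8*(-125/132))*1 = -186479/26640 - 250/33*1 = -186479/26640 - 250/33 = -4271269/293040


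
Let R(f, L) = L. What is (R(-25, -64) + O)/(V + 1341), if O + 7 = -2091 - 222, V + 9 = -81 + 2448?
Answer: -2384/3699 ≈ -0.64450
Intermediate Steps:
V = 2358 (V = -9 + (-81 + 2448) = -9 + 2367 = 2358)
O = -2320 (O = -7 + (-2091 - 222) = -7 - 2313 = -2320)
(R(-25, -64) + O)/(V + 1341) = (-64 - 2320)/(2358 + 1341) = -2384/3699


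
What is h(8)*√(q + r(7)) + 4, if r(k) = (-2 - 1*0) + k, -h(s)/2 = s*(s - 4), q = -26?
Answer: 4 - 64*I*√21 ≈ 4.0 - 293.28*I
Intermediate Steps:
h(s) = -2*s*(-4 + s) (h(s) = -2*s*(s - 4) = -2*s*(-4 + s))
r(k) = -2 + k (r(k) = (-2 + 0) + k = -2 + k)
h(8)*√(q + r(7)) + 4 = (2*8*(4 - 1*8))*√(-26 + (-2 + 7)) + 4 = (2*8*(4 - 8))*√(-26 + 5) + 4 = (2*8*(-4))*√(-21) + 4 = -64*I*√21 + 4 = 4 - 64*I*√21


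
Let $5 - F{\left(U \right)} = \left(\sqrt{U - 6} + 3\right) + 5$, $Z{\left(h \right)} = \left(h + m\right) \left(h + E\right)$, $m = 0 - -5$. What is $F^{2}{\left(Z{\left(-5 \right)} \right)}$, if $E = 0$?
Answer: $\left(3 + i \sqrt{6}\right)^{2} \approx 3.0 + 14.697 i$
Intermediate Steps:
$m = 5$ ($m = 0 + 5 = 5$)
$Z{\left(h \right)} = h \left(5 + h\right)$ ($Z{\left(h \right)} = \left(h + 5\right) \left(h + 0\right) = \left(5 + h\right) h = h \left(5 + h\right)$)
$F{\left(U \right)} = -3 - \sqrt{-6 + U}$ ($F{\left(U \right)} = 5 - \left(\left(\sqrt{U - 6} + 3\right) + 5\right) = 5 - \left(\left(\sqrt{-6 + U} + 3\right) + 5\right) = 5 - \left(\left(3 + \sqrt{-6 + U}\right) + 5\right) = 5 - \left(8 + \sqrt{-6 + U}\right) = -3 - \sqrt{-6 + U}$)
$F^{2}{\left(Z{\left(-5 \right)} \right)} = \left(-3 - \sqrt{-6 - 5 \left(5 - 5\right)}\right)^{2} = \left(-3 - \sqrt{-6 - 0}\right)^{2} = \left(-3 - \sqrt{-6 + 0}\right)^{2} = \left(-3 - \sqrt{-6}\right)^{2} = \left(-3 - i \sqrt{6}\right)^{2}$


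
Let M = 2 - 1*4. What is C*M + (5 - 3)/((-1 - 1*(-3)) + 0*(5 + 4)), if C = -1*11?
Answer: 23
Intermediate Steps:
M = -2 (M = 2 - 4 = -2)
C = -11
C*M + (5 - 3)/((-1 - 1*(-3)) + 0*(5 + 4)) = -11*(-2) + (5 - 3)/((-1 - 1*(-3)) + 0*(5 + 4)) = 22 + 2/((-1 + 3) + 0*9) = 22 + 2/(2 + 0) = 22 + 2/2 = 22 + 2*(½) = 22 + 1 = 23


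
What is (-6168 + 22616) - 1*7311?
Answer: 9137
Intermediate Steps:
(-6168 + 22616) - 1*7311 = 16448 - 7311 = 9137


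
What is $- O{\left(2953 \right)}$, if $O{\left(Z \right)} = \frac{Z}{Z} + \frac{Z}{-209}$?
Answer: $\frac{2744}{209} \approx 13.129$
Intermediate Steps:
$O{\left(Z \right)} = 1 - \frac{Z}{209}$ ($O{\left(Z \right)} = 1 + Z \left(- \frac{1}{209}\right) = 1 - \frac{Z}{209}$)
$- O{\left(2953 \right)} = - (1 - \frac{2953}{209}) = \left(-1\right) \left(- \frac{2744}{209}\right) = \frac{2744}{209}$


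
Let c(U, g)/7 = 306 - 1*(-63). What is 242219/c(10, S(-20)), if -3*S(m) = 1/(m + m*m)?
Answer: 242219/2583 ≈ 93.774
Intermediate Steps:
S(m) = -1/(3*(m + m²)) (S(m) = -1/(3*(m + m*m)) = -1/(3*(m + m²)))
c(U, g) = 2583 (c(U, g) = 7*(306 - 1*(-63)) = 7*(306 + 63) = 7*369 = 2583)
242219/c(10, S(-20)) = 242219/2583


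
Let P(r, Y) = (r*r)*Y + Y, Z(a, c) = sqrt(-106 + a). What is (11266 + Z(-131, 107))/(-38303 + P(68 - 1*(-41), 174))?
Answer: 11266/2029165 + I*sqrt(237)/2029165 ≈ 0.005552 + 7.5868e-6*I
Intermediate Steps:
P(r, Y) = Y + Y*r**2 (P(r, Y) = r**2*Y + Y = Y*r**2 + Y = Y + Y*r**2)
(11266 + Z(-131, 107))/(-38303 + P(68 - 1*(-41), 174)) = (11266 + sqrt(-106 - 131))/(-38303 + 174*(1 + (68 - 1*(-41))**2)) = (11266 + sqrt(-237))/(-38303 + 174*(1 + (68 + 41)**2)) = (11266 + I*sqrt(237))/(-38303 + 174*(1 + 109**2)) = (11266 + I*sqrt(237))/(-38303 + 174*(1 + 11881)) = (11266 + I*sqrt(237))/(-38303 + 174*11882) = (11266 + I*sqrt(237))/(-38303 + 2067468) = (11266 + I*sqrt(237))/2029165 = (11266 + I*sqrt(237))*(1/2029165) = 11266/2029165 + I*sqrt(237)/2029165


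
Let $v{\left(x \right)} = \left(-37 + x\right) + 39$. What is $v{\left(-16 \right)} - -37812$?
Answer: $37798$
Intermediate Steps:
$v{\left(x \right)} = 2 + x$
$v{\left(-16 \right)} - -37812 = \left(2 - 16\right) - -37812 = -14 + 37812 = 37798$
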